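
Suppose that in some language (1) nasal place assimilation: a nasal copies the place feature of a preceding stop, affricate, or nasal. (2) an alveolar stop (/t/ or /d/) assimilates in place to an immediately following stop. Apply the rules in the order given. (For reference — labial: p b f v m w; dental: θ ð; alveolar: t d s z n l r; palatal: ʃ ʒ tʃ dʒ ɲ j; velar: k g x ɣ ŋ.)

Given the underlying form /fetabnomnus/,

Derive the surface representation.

[fetabmommus]

Rule 1: /n/ after /b/ (labial) → [m]
Rule 1: /n/ after /m/ (labial) → [m]
After rule 1: fetabmommus
Rule 2: no segment meets the rule's conditions; no change.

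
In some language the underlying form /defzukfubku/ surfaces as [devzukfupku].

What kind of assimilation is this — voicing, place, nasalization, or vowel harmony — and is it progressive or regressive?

voicing assimilation, regressive

/f/→[v] /b/→[p].
Each target copies a feature from the following segment, so the direction is regressive.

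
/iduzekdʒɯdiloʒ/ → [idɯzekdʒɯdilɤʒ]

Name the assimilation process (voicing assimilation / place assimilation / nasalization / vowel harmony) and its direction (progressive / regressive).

vowel harmony, progressive

/u/→[ɯ] /o/→[ɤ].
Vowels agree with the first vowel, so the harmony is progressive.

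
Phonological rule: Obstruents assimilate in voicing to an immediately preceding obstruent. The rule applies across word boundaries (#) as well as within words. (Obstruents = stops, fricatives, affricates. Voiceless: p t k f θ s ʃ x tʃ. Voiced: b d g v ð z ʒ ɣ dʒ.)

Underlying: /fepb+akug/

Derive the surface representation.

[fepp+akug]

/b/ after /p/ (voiceless) → [p]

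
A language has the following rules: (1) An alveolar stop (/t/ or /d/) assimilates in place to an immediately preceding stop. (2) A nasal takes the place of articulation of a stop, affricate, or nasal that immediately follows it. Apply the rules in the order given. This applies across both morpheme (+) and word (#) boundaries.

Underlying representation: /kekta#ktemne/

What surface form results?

[kekka#kkenne]

Rule 1: /t/ after /k/ (velar) → [k]
Rule 1: /t/ after /k/ (velar) → [k]
After rule 1: kekka#kkemne
Rule 2: /m/ before /n/ (alveolar) → [n]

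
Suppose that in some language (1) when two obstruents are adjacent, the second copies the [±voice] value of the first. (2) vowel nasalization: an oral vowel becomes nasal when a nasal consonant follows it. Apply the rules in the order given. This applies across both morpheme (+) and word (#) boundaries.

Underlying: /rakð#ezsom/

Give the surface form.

[rakθ#ezzõm]

Rule 1: /ð/ after /k/ (voiceless) → [θ]
Rule 1: /s/ after /z/ (voiced) → [z]
After rule 1: rakθ#ezzom
Rule 2: /o/ before nasal /m/ → [õ]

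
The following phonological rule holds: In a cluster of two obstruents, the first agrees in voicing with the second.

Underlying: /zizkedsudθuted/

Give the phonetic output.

/z/ before /k/ (voiceless) → [s]
/d/ before /s/ (voiceless) → [t]
/d/ before /θ/ (voiceless) → [t]

[zisketsutθuted]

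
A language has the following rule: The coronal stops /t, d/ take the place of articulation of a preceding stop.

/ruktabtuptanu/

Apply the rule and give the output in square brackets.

[rukkabpuppanu]

/t/ after /k/ (velar) → [k]
/t/ after /b/ (labial) → [p]
/t/ after /p/ (labial) → [p]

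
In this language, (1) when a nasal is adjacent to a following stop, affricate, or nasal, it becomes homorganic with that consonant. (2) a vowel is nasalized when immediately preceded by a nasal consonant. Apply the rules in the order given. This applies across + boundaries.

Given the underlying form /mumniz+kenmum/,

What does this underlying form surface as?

Rule 1: /m/ before /n/ (alveolar) → [n]
Rule 1: /n/ before /m/ (labial) → [m]
After rule 1: munniz+kemmum
Rule 2: /u/ after nasal /m/ → [ũ]
Rule 2: /i/ after nasal /n/ → [ĩ]
Rule 2: /u/ after nasal /m/ → [ũ]

[mũnnĩz+kemmũm]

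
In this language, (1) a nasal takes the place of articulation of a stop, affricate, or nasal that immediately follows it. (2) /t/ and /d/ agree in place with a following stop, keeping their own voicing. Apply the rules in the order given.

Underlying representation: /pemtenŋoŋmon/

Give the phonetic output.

Rule 1: /m/ before /t/ (alveolar) → [n]
Rule 1: /n/ before /ŋ/ (velar) → [ŋ]
Rule 1: /ŋ/ before /m/ (labial) → [m]
After rule 1: penteŋŋommon
Rule 2: no segment meets the rule's conditions; no change.

[penteŋŋommon]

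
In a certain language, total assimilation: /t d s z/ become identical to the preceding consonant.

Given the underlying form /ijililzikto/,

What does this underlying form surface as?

[ijilillikko]

/z/ after /l/ → [l] (total assimilation)
/t/ after /k/ → [k] (total assimilation)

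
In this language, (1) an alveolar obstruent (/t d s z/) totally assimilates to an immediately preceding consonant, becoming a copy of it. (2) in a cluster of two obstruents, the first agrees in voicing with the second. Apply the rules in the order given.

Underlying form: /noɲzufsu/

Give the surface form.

[noɲɲuffu]

Rule 1: /z/ after /ɲ/ → [ɲ] (total assimilation)
Rule 1: /s/ after /f/ → [f] (total assimilation)
After rule 1: noɲɲuffu
Rule 2: no segment meets the rule's conditions; no change.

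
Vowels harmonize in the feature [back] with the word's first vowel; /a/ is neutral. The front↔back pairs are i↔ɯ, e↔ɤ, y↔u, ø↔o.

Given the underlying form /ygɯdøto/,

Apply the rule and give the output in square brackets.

/ɯ/ harmonizes with /y/ ([-back]) → [i]
/o/ harmonizes with /y/ ([-back]) → [ø]

[ygidøtø]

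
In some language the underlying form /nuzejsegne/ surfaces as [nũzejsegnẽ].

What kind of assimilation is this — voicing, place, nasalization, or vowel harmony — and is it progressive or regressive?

/u/→[ũ] /e/→[ẽ].
Each target copies a feature from the preceding segment, so the direction is progressive.

nasalization, progressive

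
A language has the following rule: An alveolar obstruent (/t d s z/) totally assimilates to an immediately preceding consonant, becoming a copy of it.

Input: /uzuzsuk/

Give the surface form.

[uzuzzuk]

/s/ after /z/ → [z] (total assimilation)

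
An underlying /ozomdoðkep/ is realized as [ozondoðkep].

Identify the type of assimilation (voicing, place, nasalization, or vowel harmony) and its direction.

place assimilation, regressive

/m/→[n].
Each target copies a feature from the following segment, so the direction is regressive.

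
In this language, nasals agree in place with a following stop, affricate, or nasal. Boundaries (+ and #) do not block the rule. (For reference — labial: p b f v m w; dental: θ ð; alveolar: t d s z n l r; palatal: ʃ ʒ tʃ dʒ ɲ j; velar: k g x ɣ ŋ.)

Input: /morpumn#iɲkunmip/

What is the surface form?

/m/ before /n/ (alveolar) → [n]
/ɲ/ before /k/ (velar) → [ŋ]
/n/ before /m/ (labial) → [m]

[morpunn#iŋkummip]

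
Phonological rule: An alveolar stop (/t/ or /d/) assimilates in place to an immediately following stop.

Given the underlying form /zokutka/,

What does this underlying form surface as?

[zokukka]

/t/ before /k/ (velar) → [k]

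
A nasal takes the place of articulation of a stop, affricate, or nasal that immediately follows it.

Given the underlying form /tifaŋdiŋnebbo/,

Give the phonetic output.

/ŋ/ before /d/ (alveolar) → [n]
/ŋ/ before /n/ (alveolar) → [n]

[tifandinnebbo]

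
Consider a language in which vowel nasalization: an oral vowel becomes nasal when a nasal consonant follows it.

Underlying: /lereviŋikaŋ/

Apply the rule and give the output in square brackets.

[lerevĩŋikãŋ]

/i/ before nasal /ŋ/ → [ĩ]
/a/ before nasal /ŋ/ → [ã]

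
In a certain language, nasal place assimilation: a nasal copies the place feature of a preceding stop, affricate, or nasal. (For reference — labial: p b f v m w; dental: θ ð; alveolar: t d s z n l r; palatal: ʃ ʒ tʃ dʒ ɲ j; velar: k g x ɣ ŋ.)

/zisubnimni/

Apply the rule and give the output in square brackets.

/n/ after /b/ (labial) → [m]
/n/ after /m/ (labial) → [m]

[zisubmimmi]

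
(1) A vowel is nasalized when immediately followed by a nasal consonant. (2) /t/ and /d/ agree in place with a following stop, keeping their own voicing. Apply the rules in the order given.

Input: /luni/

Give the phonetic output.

Rule 1: /u/ before nasal /n/ → [ũ]
After rule 1: lũni
Rule 2: no segment meets the rule's conditions; no change.

[lũni]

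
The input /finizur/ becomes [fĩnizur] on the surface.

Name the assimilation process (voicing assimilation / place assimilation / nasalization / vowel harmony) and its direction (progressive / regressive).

nasalization, regressive

/i/→[ĩ].
Each target copies a feature from the following segment, so the direction is regressive.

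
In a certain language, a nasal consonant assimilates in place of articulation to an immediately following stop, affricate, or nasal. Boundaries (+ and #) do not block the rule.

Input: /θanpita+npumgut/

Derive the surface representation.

/n/ before /p/ (labial) → [m]
/n/ before /p/ (labial) → [m]
/m/ before /g/ (velar) → [ŋ]

[θampita+mpuŋgut]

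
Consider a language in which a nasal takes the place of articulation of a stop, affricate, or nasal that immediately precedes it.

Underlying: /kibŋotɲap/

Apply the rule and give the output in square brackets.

[kibmotnap]

/ŋ/ after /b/ (labial) → [m]
/ɲ/ after /t/ (alveolar) → [n]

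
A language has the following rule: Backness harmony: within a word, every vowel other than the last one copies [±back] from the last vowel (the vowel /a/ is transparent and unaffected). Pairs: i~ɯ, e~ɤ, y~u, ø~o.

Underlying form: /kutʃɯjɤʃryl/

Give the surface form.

[kytʃijeʃryl]

/u/ harmonizes with /y/ ([-back]) → [y]
/ɯ/ harmonizes with /y/ ([-back]) → [i]
/ɤ/ harmonizes with /y/ ([-back]) → [e]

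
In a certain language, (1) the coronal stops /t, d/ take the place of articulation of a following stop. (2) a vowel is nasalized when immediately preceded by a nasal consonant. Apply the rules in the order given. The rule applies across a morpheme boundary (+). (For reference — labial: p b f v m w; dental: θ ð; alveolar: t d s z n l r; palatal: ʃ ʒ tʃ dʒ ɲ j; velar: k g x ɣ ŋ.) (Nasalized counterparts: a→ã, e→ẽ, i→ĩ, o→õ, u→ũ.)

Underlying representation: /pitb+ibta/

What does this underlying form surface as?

Rule 1: /t/ before /b/ (labial) → [p]
After rule 1: pipb+ibta
Rule 2: no segment meets the rule's conditions; no change.

[pipb+ibta]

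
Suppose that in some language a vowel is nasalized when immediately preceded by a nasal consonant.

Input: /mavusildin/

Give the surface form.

/a/ after nasal /m/ → [ã]

[mãvusildin]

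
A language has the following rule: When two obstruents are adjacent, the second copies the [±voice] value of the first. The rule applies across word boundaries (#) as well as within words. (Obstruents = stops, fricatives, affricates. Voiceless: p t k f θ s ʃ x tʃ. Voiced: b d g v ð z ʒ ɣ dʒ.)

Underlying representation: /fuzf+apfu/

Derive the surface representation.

[fuzv+apfu]

/f/ after /z/ (voiced) → [v]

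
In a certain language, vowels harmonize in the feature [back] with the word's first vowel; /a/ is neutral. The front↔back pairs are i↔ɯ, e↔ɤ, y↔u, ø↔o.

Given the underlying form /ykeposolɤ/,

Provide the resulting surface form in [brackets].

[ykepøsøle]

/o/ harmonizes with /y/ ([-back]) → [ø]
/o/ harmonizes with /y/ ([-back]) → [ø]
/ɤ/ harmonizes with /y/ ([-back]) → [e]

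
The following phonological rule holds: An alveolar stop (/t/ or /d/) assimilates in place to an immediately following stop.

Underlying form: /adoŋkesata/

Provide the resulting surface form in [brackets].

[adoŋkesata]

no segment meets the rule's conditions; no change.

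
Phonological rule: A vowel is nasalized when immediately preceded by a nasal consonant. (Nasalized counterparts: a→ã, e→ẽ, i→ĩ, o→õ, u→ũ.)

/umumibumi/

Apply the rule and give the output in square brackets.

[umũmĩbumĩ]

/u/ after nasal /m/ → [ũ]
/i/ after nasal /m/ → [ĩ]
/i/ after nasal /m/ → [ĩ]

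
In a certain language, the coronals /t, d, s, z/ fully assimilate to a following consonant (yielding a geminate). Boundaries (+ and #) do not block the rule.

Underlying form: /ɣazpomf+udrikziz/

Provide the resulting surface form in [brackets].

/z/ before /p/ → [p] (total assimilation)
/d/ before /r/ → [r] (total assimilation)

[ɣappomf+urrikziz]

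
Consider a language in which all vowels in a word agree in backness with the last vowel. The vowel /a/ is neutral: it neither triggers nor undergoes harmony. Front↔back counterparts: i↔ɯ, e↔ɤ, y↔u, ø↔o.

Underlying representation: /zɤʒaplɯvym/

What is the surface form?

/ɤ/ harmonizes with /y/ ([-back]) → [e]
/ɯ/ harmonizes with /y/ ([-back]) → [i]

[zeʒaplivym]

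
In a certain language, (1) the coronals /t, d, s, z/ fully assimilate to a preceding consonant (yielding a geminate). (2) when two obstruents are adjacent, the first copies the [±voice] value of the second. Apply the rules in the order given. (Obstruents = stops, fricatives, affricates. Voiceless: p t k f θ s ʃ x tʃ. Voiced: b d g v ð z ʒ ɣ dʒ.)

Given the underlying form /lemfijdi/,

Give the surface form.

Rule 1: /d/ after /j/ → [j] (total assimilation)
After rule 1: lemfijji
Rule 2: no segment meets the rule's conditions; no change.

[lemfijji]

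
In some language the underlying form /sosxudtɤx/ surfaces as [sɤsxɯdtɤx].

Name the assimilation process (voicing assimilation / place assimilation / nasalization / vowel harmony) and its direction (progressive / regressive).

/o/→[ɤ] /u/→[ɯ].
Vowels agree with the last vowel, so the harmony is regressive.

vowel harmony, regressive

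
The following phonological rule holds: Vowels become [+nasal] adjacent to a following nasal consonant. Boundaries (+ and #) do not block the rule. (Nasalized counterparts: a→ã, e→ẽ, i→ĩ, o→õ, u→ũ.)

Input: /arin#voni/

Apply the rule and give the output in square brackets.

[arĩn#võni]

/i/ before nasal /n/ → [ĩ]
/o/ before nasal /n/ → [õ]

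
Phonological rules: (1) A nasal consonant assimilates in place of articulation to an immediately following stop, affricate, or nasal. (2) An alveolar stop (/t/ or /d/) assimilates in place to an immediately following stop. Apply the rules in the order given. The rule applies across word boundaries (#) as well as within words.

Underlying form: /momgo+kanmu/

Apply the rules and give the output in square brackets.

Rule 1: /m/ before /g/ (velar) → [ŋ]
Rule 1: /n/ before /m/ (labial) → [m]
After rule 1: moŋgo+kammu
Rule 2: no segment meets the rule's conditions; no change.

[moŋgo+kammu]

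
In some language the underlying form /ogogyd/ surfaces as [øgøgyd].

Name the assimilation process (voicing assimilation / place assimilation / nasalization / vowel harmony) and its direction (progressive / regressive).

/o/→[ø] /o/→[ø].
Vowels agree with the last vowel, so the harmony is regressive.

vowel harmony, regressive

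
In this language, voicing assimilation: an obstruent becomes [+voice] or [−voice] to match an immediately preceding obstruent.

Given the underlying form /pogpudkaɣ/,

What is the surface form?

/p/ after /g/ (voiced) → [b]
/k/ after /d/ (voiced) → [g]

[pogbudgaɣ]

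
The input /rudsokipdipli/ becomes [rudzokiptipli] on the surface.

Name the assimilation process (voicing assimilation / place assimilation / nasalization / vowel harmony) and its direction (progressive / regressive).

voicing assimilation, progressive

/s/→[z] /d/→[t].
Each target copies a feature from the preceding segment, so the direction is progressive.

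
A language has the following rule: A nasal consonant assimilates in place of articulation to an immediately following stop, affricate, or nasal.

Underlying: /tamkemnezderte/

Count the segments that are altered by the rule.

/m/ before /k/ (velar) → [ŋ]
/m/ before /n/ (alveolar) → [n]
2 segments change.

2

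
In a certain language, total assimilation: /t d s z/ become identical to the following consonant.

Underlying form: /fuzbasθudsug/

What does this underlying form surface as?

[fubbaθθussug]

/z/ before /b/ → [b] (total assimilation)
/s/ before /θ/ → [θ] (total assimilation)
/d/ before /s/ → [s] (total assimilation)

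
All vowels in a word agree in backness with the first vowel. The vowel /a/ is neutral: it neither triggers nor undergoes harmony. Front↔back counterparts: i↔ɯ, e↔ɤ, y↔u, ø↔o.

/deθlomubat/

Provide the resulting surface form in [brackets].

/o/ harmonizes with /e/ ([-back]) → [ø]
/u/ harmonizes with /e/ ([-back]) → [y]

[deθlømybat]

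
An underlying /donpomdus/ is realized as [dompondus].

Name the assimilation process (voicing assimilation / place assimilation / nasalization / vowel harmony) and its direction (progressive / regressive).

place assimilation, regressive

/n/→[m] /m/→[n].
Each target copies a feature from the following segment, so the direction is regressive.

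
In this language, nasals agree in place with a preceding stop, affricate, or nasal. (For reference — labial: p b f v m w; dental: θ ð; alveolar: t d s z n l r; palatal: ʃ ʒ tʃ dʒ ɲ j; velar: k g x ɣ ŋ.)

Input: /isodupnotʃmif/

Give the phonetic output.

/n/ after /p/ (labial) → [m]
/m/ after /tʃ/ (palatal) → [ɲ]

[isodupmotʃɲif]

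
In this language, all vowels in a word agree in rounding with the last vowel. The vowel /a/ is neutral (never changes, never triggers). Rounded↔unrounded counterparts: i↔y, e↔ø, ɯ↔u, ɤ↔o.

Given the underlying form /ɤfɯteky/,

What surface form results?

/ɤ/ harmonizes with /y/ ([+round]) → [o]
/ɯ/ harmonizes with /y/ ([+round]) → [u]
/e/ harmonizes with /y/ ([+round]) → [ø]

[ofutøky]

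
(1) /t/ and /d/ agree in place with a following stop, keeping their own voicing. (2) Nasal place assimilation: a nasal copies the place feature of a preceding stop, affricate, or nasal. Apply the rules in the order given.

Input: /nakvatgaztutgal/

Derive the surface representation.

Rule 1: /t/ before /g/ (velar) → [k]
Rule 1: /t/ before /g/ (velar) → [k]
After rule 1: nakvakgaztukgal
Rule 2: no segment meets the rule's conditions; no change.

[nakvakgaztukgal]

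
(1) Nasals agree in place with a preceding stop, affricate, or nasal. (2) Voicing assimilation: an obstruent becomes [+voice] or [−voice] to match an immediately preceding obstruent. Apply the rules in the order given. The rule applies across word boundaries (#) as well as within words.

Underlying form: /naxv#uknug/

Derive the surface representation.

[naxf#ukŋug]

Rule 1: /n/ after /k/ (velar) → [ŋ]
After rule 1: naxv#ukŋug
Rule 2: /v/ after /x/ (voiceless) → [f]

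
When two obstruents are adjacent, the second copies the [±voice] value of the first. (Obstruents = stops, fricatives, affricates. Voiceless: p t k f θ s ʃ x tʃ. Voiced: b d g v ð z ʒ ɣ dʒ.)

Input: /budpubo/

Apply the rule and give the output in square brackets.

[budbubo]

/p/ after /d/ (voiced) → [b]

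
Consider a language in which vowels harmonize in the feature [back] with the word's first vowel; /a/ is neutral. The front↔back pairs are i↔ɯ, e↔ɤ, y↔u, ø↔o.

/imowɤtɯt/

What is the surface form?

/o/ harmonizes with /i/ ([-back]) → [ø]
/ɤ/ harmonizes with /i/ ([-back]) → [e]
/ɯ/ harmonizes with /i/ ([-back]) → [i]

[imøwetit]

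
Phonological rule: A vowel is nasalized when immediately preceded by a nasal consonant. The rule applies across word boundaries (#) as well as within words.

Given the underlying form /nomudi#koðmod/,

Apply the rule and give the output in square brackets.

/o/ after nasal /n/ → [õ]
/u/ after nasal /m/ → [ũ]
/o/ after nasal /m/ → [õ]

[nõmũdi#koðmõd]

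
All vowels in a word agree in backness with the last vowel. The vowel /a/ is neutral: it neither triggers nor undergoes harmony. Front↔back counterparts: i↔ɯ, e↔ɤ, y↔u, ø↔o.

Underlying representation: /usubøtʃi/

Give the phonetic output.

/u/ harmonizes with /i/ ([-back]) → [y]
/u/ harmonizes with /i/ ([-back]) → [y]

[ysybøtʃi]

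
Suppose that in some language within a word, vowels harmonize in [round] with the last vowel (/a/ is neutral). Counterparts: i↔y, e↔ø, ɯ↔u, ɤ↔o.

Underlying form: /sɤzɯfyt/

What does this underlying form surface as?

/ɤ/ harmonizes with /y/ ([+round]) → [o]
/ɯ/ harmonizes with /y/ ([+round]) → [u]

[sozufyt]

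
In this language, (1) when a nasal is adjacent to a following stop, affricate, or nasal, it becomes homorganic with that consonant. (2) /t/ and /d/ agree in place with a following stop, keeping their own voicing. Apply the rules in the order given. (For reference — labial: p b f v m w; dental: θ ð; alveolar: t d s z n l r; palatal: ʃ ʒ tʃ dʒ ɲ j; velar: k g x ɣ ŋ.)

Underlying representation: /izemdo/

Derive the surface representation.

[izendo]

Rule 1: /m/ before /d/ (alveolar) → [n]
After rule 1: izendo
Rule 2: no segment meets the rule's conditions; no change.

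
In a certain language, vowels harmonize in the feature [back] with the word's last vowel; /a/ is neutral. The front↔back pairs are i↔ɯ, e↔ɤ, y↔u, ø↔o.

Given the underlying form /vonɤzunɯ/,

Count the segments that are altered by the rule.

No segment meets the rule's conditions.

0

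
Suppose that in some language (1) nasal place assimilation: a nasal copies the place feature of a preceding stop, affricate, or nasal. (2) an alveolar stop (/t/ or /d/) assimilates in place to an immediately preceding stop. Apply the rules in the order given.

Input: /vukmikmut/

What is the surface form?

[vukŋikŋut]

Rule 1: /m/ after /k/ (velar) → [ŋ]
Rule 1: /m/ after /k/ (velar) → [ŋ]
After rule 1: vukŋikŋut
Rule 2: no segment meets the rule's conditions; no change.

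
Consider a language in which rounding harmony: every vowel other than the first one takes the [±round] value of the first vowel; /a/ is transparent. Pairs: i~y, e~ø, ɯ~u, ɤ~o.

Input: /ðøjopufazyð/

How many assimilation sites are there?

No segment meets the rule's conditions.

0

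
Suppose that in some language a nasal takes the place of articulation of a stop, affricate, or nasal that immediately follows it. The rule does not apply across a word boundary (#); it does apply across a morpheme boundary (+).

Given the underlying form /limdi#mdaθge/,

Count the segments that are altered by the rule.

2

/m/ before /d/ (alveolar) → [n]
/m/ before /d/ (alveolar) → [n]
2 segments change.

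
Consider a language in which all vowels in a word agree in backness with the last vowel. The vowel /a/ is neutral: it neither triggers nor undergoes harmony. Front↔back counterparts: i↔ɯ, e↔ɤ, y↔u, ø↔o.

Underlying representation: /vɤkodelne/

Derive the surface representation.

/ɤ/ harmonizes with /e/ ([-back]) → [e]
/o/ harmonizes with /e/ ([-back]) → [ø]

[vekødelne]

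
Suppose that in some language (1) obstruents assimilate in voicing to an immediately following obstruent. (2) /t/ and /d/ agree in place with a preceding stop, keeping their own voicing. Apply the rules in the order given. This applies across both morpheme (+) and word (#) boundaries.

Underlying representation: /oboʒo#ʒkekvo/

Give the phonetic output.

[oboʒo#ʃkegvo]

Rule 1: /ʒ/ before /k/ (voiceless) → [ʃ]
Rule 1: /k/ before /v/ (voiced) → [g]
After rule 1: oboʒo#ʃkegvo
Rule 2: no segment meets the rule's conditions; no change.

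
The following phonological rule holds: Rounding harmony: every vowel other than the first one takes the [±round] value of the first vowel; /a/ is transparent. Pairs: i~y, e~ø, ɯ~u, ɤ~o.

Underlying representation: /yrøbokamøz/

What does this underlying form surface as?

no segment meets the rule's conditions; no change.

[yrøbokamøz]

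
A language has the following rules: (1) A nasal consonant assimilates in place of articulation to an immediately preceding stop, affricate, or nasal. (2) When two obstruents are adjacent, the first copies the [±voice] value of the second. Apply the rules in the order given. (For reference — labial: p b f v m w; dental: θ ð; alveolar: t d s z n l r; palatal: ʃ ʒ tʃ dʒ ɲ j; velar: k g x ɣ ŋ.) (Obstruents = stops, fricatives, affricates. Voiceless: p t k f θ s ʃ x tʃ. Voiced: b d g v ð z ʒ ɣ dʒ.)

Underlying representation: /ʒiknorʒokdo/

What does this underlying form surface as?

[ʒikŋorʒogdo]

Rule 1: /n/ after /k/ (velar) → [ŋ]
After rule 1: ʒikŋorʒokdo
Rule 2: /k/ before /d/ (voiced) → [g]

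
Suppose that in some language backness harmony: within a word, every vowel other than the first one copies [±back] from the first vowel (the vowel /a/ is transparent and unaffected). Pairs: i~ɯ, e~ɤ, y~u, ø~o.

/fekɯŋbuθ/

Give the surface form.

/ɯ/ harmonizes with /e/ ([-back]) → [i]
/u/ harmonizes with /e/ ([-back]) → [y]

[fekiŋbyθ]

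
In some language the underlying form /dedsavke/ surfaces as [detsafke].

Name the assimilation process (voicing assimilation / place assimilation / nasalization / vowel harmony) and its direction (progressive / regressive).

voicing assimilation, regressive

/d/→[t] /v/→[f].
Each target copies a feature from the following segment, so the direction is regressive.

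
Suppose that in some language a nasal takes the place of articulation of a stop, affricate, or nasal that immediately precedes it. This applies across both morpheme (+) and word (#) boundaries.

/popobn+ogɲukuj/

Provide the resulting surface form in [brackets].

[popobm+ogŋukuj]

/n/ after /b/ (labial) → [m]
/ɲ/ after /g/ (velar) → [ŋ]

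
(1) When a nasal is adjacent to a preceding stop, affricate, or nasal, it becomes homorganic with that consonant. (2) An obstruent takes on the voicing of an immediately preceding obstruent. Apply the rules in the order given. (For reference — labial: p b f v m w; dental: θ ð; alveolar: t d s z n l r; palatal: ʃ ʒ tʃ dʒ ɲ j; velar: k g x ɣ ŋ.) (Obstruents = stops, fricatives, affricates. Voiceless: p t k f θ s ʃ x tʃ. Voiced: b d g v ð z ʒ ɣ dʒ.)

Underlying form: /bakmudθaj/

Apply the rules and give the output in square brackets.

[bakŋudðaj]

Rule 1: /m/ after /k/ (velar) → [ŋ]
After rule 1: bakŋudθaj
Rule 2: /θ/ after /d/ (voiced) → [ð]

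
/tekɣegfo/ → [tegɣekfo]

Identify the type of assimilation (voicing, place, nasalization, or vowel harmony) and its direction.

/k/→[g] /g/→[k].
Each target copies a feature from the following segment, so the direction is regressive.

voicing assimilation, regressive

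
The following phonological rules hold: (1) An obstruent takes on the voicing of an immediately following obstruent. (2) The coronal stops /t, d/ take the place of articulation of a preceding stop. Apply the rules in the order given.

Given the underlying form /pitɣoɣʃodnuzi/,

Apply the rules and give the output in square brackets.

Rule 1: /t/ before /ɣ/ (voiced) → [d]
Rule 1: /ɣ/ before /ʃ/ (voiceless) → [x]
After rule 1: pidɣoxʃodnuzi
Rule 2: no segment meets the rule's conditions; no change.

[pidɣoxʃodnuzi]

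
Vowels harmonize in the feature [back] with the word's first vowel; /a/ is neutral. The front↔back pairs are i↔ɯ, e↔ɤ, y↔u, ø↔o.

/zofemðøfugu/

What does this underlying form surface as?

[zofɤmðofugu]

/e/ harmonizes with /o/ ([+back]) → [ɤ]
/ø/ harmonizes with /o/ ([+back]) → [o]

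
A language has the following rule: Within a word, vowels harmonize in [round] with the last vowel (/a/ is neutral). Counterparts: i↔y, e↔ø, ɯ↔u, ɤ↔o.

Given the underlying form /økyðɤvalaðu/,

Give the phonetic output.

/ɤ/ harmonizes with /u/ ([+round]) → [o]

[økyðovalaðu]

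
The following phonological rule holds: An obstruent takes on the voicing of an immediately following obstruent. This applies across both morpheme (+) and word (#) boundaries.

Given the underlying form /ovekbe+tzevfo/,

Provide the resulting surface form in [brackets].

[ovegbe+dzeffo]

/k/ before /b/ (voiced) → [g]
/t/ before /z/ (voiced) → [d]
/v/ before /f/ (voiceless) → [f]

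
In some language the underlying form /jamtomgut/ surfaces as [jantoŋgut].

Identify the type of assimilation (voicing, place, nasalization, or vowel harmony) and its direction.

place assimilation, regressive

/m/→[n] /m/→[ŋ].
Each target copies a feature from the following segment, so the direction is regressive.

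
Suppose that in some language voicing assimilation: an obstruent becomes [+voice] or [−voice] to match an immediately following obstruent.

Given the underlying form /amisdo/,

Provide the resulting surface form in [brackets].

/s/ before /d/ (voiced) → [z]

[amizdo]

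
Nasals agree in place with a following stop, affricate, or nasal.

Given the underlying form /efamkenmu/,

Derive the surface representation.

/m/ before /k/ (velar) → [ŋ]
/n/ before /m/ (labial) → [m]

[efaŋkemmu]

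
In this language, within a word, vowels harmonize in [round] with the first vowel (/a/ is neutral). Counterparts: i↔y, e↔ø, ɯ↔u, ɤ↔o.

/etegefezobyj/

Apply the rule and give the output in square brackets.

[etegefezɤbij]

/o/ harmonizes with /e/ ([-round]) → [ɤ]
/y/ harmonizes with /e/ ([-round]) → [i]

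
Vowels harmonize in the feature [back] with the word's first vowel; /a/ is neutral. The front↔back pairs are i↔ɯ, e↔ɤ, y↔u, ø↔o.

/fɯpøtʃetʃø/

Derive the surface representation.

[fɯpotʃɤtʃo]

/ø/ harmonizes with /ɯ/ ([+back]) → [o]
/e/ harmonizes with /ɯ/ ([+back]) → [ɤ]
/ø/ harmonizes with /ɯ/ ([+back]) → [o]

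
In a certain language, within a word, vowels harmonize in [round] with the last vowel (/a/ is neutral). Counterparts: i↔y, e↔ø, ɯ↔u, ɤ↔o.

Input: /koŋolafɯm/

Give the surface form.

/o/ harmonizes with /ɯ/ ([-round]) → [ɤ]
/o/ harmonizes with /ɯ/ ([-round]) → [ɤ]

[kɤŋɤlafɯm]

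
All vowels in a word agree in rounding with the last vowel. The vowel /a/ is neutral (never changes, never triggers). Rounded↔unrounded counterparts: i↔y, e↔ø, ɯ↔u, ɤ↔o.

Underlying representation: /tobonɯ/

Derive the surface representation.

[tɤbɤnɯ]

/o/ harmonizes with /ɯ/ ([-round]) → [ɤ]
/o/ harmonizes with /ɯ/ ([-round]) → [ɤ]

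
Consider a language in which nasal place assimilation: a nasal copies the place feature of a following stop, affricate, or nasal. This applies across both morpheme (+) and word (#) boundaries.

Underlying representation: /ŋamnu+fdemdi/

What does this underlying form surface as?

[ŋannu+fdendi]

/m/ before /n/ (alveolar) → [n]
/m/ before /d/ (alveolar) → [n]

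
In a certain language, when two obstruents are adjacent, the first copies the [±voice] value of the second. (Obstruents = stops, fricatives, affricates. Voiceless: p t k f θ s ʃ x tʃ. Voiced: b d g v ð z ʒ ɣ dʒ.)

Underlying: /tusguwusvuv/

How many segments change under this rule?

2

/s/ before /g/ (voiced) → [z]
/s/ before /v/ (voiced) → [z]
2 segments change.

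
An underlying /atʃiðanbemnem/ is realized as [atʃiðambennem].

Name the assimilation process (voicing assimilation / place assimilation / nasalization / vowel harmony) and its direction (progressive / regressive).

/n/→[m] /m/→[n].
Each target copies a feature from the following segment, so the direction is regressive.

place assimilation, regressive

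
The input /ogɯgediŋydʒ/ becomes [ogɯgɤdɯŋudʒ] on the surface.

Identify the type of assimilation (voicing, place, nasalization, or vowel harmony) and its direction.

vowel harmony, progressive

/e/→[ɤ] /i/→[ɯ] /y/→[u].
Vowels agree with the first vowel, so the harmony is progressive.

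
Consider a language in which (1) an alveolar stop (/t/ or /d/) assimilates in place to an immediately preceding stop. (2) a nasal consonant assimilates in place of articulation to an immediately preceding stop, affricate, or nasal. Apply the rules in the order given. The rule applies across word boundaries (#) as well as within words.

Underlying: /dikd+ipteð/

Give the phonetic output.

Rule 1: /d/ after /k/ (velar) → [g]
Rule 1: /t/ after /p/ (labial) → [p]
After rule 1: dikg+ippeð
Rule 2: no segment meets the rule's conditions; no change.

[dikg+ippeð]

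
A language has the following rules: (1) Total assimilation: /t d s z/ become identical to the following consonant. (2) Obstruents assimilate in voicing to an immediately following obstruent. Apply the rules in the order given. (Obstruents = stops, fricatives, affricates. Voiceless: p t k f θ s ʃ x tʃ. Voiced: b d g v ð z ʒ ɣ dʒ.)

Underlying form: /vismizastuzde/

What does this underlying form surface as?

Rule 1: /s/ before /m/ → [m] (total assimilation)
Rule 1: /s/ before /t/ → [t] (total assimilation)
Rule 1: /z/ before /d/ → [d] (total assimilation)
After rule 1: vimmizattudde
Rule 2: no segment meets the rule's conditions; no change.

[vimmizattudde]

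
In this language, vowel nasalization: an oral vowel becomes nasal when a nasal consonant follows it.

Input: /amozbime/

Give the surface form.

/a/ before nasal /m/ → [ã]
/i/ before nasal /m/ → [ĩ]

[ãmozbĩme]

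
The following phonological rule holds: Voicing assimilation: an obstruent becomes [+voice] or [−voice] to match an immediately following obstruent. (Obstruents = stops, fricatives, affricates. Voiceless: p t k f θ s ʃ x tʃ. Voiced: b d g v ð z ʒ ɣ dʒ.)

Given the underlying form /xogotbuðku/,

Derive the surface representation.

[xogodbuθku]

/t/ before /b/ (voiced) → [d]
/ð/ before /k/ (voiceless) → [θ]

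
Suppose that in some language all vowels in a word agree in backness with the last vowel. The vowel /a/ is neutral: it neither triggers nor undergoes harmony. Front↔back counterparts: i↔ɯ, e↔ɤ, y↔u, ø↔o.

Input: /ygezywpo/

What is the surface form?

/y/ harmonizes with /o/ ([+back]) → [u]
/e/ harmonizes with /o/ ([+back]) → [ɤ]
/y/ harmonizes with /o/ ([+back]) → [u]

[ugɤzuwpo]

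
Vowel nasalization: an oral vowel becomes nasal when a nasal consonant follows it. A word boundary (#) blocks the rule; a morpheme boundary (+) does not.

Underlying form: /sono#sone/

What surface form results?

[sõno#sõne]

/o/ before nasal /n/ → [õ]
/o/ before nasal /n/ → [õ]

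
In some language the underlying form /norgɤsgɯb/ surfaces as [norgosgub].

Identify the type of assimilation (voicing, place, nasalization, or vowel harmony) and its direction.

vowel harmony, progressive

/ɤ/→[o] /ɯ/→[u].
Vowels agree with the first vowel, so the harmony is progressive.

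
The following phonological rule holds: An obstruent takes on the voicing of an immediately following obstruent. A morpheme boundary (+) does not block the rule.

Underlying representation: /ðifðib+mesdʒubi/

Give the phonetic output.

/f/ before /ð/ (voiced) → [v]
/s/ before /dʒ/ (voiced) → [z]

[ðivðib+mezdʒubi]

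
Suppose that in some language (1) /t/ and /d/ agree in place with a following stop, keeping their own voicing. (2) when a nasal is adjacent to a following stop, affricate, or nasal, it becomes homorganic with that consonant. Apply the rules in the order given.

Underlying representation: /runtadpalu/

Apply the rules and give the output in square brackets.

[runtabpalu]

Rule 1: /d/ before /p/ (labial) → [b]
After rule 1: runtabpalu
Rule 2: no segment meets the rule's conditions; no change.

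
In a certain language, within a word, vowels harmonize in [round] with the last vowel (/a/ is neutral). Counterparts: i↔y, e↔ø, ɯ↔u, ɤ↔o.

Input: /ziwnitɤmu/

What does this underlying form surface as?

/i/ harmonizes with /u/ ([+round]) → [y]
/i/ harmonizes with /u/ ([+round]) → [y]
/ɤ/ harmonizes with /u/ ([+round]) → [o]

[zywnytomu]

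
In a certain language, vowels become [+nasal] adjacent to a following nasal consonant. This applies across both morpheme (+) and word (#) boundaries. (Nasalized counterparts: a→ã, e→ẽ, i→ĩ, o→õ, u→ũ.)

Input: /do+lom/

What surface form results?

[do+lõm]

/o/ before nasal /m/ → [õ]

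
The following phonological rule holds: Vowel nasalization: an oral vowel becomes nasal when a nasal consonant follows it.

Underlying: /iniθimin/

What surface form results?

[ĩniθĩmĩn]

/i/ before nasal /n/ → [ĩ]
/i/ before nasal /m/ → [ĩ]
/i/ before nasal /n/ → [ĩ]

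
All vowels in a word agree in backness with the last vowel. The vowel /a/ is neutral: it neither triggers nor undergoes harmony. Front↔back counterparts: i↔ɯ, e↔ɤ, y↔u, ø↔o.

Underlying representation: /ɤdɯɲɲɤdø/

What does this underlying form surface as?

/ɤ/ harmonizes with /ø/ ([-back]) → [e]
/ɯ/ harmonizes with /ø/ ([-back]) → [i]
/ɤ/ harmonizes with /ø/ ([-back]) → [e]

[ediɲɲedø]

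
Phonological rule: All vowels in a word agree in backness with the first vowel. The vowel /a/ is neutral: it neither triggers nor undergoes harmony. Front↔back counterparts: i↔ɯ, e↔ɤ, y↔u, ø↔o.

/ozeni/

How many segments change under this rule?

2

/e/ harmonizes with /o/ ([+back]) → [ɤ]
/i/ harmonizes with /o/ ([+back]) → [ɯ]
2 segments change.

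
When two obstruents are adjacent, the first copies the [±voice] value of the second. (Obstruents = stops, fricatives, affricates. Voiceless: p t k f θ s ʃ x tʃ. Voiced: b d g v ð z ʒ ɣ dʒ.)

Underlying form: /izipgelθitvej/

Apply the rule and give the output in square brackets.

/p/ before /g/ (voiced) → [b]
/t/ before /v/ (voiced) → [d]

[izibgelθidvej]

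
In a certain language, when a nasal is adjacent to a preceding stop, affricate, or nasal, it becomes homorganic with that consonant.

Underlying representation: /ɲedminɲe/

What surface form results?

/m/ after /d/ (alveolar) → [n]
/ɲ/ after /n/ (alveolar) → [n]

[ɲedninne]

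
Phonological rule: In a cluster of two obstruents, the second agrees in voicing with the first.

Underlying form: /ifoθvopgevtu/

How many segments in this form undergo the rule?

3

/v/ after /θ/ (voiceless) → [f]
/g/ after /p/ (voiceless) → [k]
/t/ after /v/ (voiced) → [d]
3 segments change.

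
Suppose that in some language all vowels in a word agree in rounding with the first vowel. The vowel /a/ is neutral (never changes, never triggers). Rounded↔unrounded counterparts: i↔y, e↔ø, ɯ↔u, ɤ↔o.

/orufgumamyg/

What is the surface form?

no segment meets the rule's conditions; no change.

[orufgumamyg]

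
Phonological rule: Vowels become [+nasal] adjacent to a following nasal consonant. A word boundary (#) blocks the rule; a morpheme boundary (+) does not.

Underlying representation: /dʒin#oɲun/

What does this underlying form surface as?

/i/ before nasal /n/ → [ĩ]
/o/ before nasal /ɲ/ → [õ]
/u/ before nasal /n/ → [ũ]

[dʒĩn#õɲũn]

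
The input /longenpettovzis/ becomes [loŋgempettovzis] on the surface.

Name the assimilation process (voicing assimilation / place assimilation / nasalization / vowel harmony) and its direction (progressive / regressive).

place assimilation, regressive

/n/→[ŋ] /n/→[m].
Each target copies a feature from the following segment, so the direction is regressive.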